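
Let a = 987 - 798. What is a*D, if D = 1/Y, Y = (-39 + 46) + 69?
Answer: 189/76 ≈ 2.4868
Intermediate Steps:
a = 189
Y = 76 (Y = 7 + 69 = 76)
D = 1/76 ≈ 0.013158
a*D = 189*(1/76) = 189/76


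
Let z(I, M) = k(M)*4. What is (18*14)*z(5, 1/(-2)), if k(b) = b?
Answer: -504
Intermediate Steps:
z(I, M) = 4*M (z(I, M) = M*4 = 4*M)
(18*14)*z(5, 1/(-2)) = (18*14)*(4/(-2)) = 252*(4*(-1/2)) = 252*(-2) = -504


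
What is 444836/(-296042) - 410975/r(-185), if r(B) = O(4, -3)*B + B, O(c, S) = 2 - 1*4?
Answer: -12174815561/5476777 ≈ -2223.0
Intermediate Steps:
O(c, S) = -2 (O(c, S) = 2 - 4 = -2)
r(B) = -B (r(B) = -2*B + B = -B)
444836/(-296042) - 410975/r(-185) = 444836/(-296042) - 410975/((-1*(-185))) = 444836*(-1/296042) - 410975/185 = -222418/148021 - 410975*1/185 = -222418/148021 - 82195/37 = -12174815561/5476777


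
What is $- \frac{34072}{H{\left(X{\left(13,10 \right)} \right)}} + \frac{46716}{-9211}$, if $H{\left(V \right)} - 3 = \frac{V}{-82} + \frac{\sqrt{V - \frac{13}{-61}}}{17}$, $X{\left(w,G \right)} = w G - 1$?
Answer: $- \frac{53088906201390300}{1734659852543} + \frac{3894702176 \sqrt{480802}}{188324813} \approx -16265.0$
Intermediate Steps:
$X{\left(w,G \right)} = -1 + G w$ ($X{\left(w,G \right)} = G w - 1 = -1 + G w$)
$H{\left(V \right)} = 3 - \frac{V}{82} + \frac{\sqrt{\frac{13}{61} + V}}{17}$ ($H{\left(V \right)} = 3 + \left(\frac{V}{-82} + \frac{\sqrt{V - \frac{13}{-61}}}{17}\right) = 3 + \left(V \left(- \frac{1}{82}\right) + \sqrt{V - - \frac{13}{61}} \cdot \frac{1}{17}\right) = 3 - \left(\frac{V}{82} - \sqrt{V + \frac{13}{61}} \cdot \frac{1}{17}\right) = 3 - \left(\frac{V}{82} - \sqrt{\frac{13}{61} + V} \frac{1}{17}\right) = 3 - \left(- \frac{\sqrt{\frac{13}{61} + V}}{17} + \frac{V}{82}\right) = 3 - \frac{V}{82} + \frac{\sqrt{\frac{13}{61} + V}}{17}$)
$- \frac{34072}{H{\left(X{\left(13,10 \right)} \right)}} + \frac{46716}{-9211} = - \frac{34072}{3 - \frac{-1 + 10 \cdot 13}{82} + \frac{\sqrt{793 + 3721 \left(-1 + 10 \cdot 13\right)}}{1037}} + \frac{46716}{-9211} = - \frac{34072}{3 - \frac{-1 + 130}{82} + \frac{\sqrt{793 + 3721 \left(-1 + 130\right)}}{1037}} + 46716 \left(- \frac{1}{9211}\right) = - \frac{34072}{3 - \frac{129}{82} + \frac{\sqrt{793 + 3721 \cdot 129}}{1037}} - \frac{46716}{9211} = - \frac{34072}{3 - \frac{129}{82} + \frac{\sqrt{793 + 480009}}{1037}} - \frac{46716}{9211} = - \frac{34072}{3 - \frac{129}{82} + \frac{\sqrt{480802}}{1037}} - \frac{46716}{9211} = - \frac{34072}{\frac{117}{82} + \frac{\sqrt{480802}}{1037}} - \frac{46716}{9211} = - \frac{46716}{9211} - \frac{34072}{\frac{117}{82} + \frac{\sqrt{480802}}{1037}}$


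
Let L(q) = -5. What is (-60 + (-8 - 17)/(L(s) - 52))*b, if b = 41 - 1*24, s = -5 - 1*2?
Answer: -57715/57 ≈ -1012.5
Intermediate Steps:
s = -7 (s = -5 - 2 = -7)
b = 17 (b = 41 - 24 = 17)
(-60 + (-8 - 17)/(L(s) - 52))*b = (-60 + (-8 - 17)/(-5 - 52))*17 = (-60 - 25/(-57))*17 = (-60 - 25*(-1/57))*17 = (-60 + 25/57)*17 = -3395/57*17 = -57715/57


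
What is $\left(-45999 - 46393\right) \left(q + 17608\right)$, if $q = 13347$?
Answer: $-2859994360$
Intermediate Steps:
$\left(-45999 - 46393\right) \left(q + 17608\right) = \left(-45999 - 46393\right) \left(13347 + 17608\right) = \left(-92392\right) 30955 = -2859994360$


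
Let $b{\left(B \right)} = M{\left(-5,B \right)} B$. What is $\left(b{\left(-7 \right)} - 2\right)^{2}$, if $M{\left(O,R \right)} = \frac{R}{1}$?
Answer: $2209$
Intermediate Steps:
$M{\left(O,R \right)} = R$ ($M{\left(O,R \right)} = R 1 = R$)
$b{\left(B \right)} = B^{2}$ ($b{\left(B \right)} = B B = B^{2}$)
$\left(b{\left(-7 \right)} - 2\right)^{2} = \left(\left(-7\right)^{2} - 2\right)^{2} = \left(49 - 2\right)^{2} = 47^{2} = 2209$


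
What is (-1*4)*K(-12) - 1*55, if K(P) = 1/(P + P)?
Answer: -329/6 ≈ -54.833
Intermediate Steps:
K(P) = 1/(2*P)
(-1*4)*K(-12) - 1*55 = (-1*4)*((½)/(-12)) - 1*55 = -2*(-1)/12 - 55 = -4*(-1/24) - 55 = ⅙ - 55 = -329/6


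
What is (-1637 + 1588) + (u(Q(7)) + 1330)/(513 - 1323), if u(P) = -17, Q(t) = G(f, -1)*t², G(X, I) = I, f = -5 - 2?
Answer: -41003/810 ≈ -50.621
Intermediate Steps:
f = -7
Q(t) = -t²
(-1637 + 1588) + (u(Q(7)) + 1330)/(513 - 1323) = (-1637 + 1588) + (-17 + 1330)/(513 - 1323) = -49 + 1313/(-810) = -49 + 1313*(-1/810) = -49 - 1313/810 = -41003/810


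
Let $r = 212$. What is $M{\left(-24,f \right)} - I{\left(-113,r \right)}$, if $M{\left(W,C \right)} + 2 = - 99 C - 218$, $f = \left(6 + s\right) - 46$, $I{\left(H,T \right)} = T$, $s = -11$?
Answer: $4617$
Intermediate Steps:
$f = -51$ ($f = \left(6 - 11\right) - 46 = -5 - 46 = -51$)
$M{\left(W,C \right)} = -220 - 99 C$ ($M{\left(W,C \right)} = -2 - \left(218 + 99 C\right) = -220 - 99 C$)
$M{\left(-24,f \right)} - I{\left(-113,r \right)} = \left(-220 - -5049\right) - 212 = \left(-220 + 5049\right) - 212 = 4829 - 212 = 4617$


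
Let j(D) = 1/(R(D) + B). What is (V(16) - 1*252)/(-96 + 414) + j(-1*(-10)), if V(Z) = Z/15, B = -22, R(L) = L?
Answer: -8323/9540 ≈ -0.87243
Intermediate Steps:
V(Z) = Z/15 (V(Z) = Z*(1/15) = Z/15)
j(D) = 1/(-22 + D) (j(D) = 1/(D - 22) = 1/(-22 + D))
(V(16) - 1*252)/(-96 + 414) + j(-1*(-10)) = ((1/15)*16 - 1*252)/(-96 + 414) + 1/(-22 - 1*(-10)) = (16/15 - 252)/318 + 1/(-22 + 10) = (1/318)*(-3764/15) + 1/(-12) = -1882/2385 - 1/12 = -8323/9540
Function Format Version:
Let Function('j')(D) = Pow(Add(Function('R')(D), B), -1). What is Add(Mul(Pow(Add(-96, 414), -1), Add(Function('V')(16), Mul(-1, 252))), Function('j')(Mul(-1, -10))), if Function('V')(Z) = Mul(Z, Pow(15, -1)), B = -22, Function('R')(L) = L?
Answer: Rational(-8323, 9540) ≈ -0.87243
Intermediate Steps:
Function('V')(Z) = Mul(Rational(1, 15), Z) (Function('V')(Z) = Mul(Z, Rational(1, 15)) = Mul(Rational(1, 15), Z))
Function('j')(D) = Pow(Add(-22, D), -1) (Function('j')(D) = Pow(Add(D, -22), -1) = Pow(Add(-22, D), -1))
Add(Mul(Pow(Add(-96, 414), -1), Add(Function('V')(16), Mul(-1, 252))), Function('j')(Mul(-1, -10))) = Add(Mul(Pow(Add(-96, 414), -1), Add(Mul(Rational(1, 15), 16), Mul(-1, 252))), Pow(Add(-22, Mul(-1, -10)), -1)) = Add(Mul(Pow(318, -1), Add(Rational(16, 15), -252)), Pow(Add(-22, 10), -1)) = Add(Mul(Rational(1, 318), Rational(-3764, 15)), Pow(-12, -1)) = Add(Rational(-1882, 2385), Rational(-1, 12)) = Rational(-8323, 9540)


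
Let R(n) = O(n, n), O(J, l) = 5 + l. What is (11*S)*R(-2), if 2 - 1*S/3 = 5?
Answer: -297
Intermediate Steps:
R(n) = 5 + n
S = -9 (S = 6 - 3*5 = 6 - 15 = -9)
(11*S)*R(-2) = (11*(-9))*(5 - 2) = -99*3 = -297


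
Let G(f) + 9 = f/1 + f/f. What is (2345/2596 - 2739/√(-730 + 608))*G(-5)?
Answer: -30485/2596 - 35607*I*√122/122 ≈ -11.743 - 3223.7*I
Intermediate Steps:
G(f) = -8 + f (G(f) = -9 + (f/1 + f/f) = -9 + (f*1 + 1) = -9 + (f + 1) = -9 + (1 + f) = -8 + f)
(2345/2596 - 2739/√(-730 + 608))*G(-5) = (2345/2596 - 2739/√(-730 + 608))*(-8 - 5) = (2345*(1/2596) - 2739*(-I*√122/122))*(-13) = (2345/2596 - 2739*(-I*√122/122))*(-13) = (2345/2596 - (-2739)*I*√122/122)*(-13) = (2345/2596 + 2739*I*√122/122)*(-13) = -30485/2596 - 35607*I*√122/122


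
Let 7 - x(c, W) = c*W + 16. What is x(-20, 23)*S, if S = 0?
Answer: 0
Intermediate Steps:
x(c, W) = -9 - W*c (x(c, W) = 7 - (c*W + 16) = 7 - (W*c + 16) = 7 - (16 + W*c) = 7 + (-16 - W*c) = -9 - W*c)
x(-20, 23)*S = (-9 - 1*23*(-20))*0 = (-9 + 460)*0 = 451*0 = 0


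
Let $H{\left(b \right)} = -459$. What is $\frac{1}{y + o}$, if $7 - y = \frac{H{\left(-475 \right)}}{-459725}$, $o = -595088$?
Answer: $- \frac{459725}{273573613184} \approx -1.6804 \cdot 10^{-6}$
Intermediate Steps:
$y = \frac{3217616}{459725}$ ($y = 7 - - \frac{459}{-459725} = 7 - \left(-459\right) \left(- \frac{1}{459725}\right) = 7 - \frac{459}{459725} = \frac{3217616}{459725} \approx 6.999$)
$\frac{1}{y + o} = \frac{1}{\frac{3217616}{459725} - 595088} = \frac{1}{- \frac{273573613184}{459725}} = - \frac{459725}{273573613184}$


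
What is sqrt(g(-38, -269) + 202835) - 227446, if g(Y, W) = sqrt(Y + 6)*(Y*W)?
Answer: -227446 + sqrt(202835 + 40888*I*sqrt(2)) ≈ -2.2699e+5 + 63.566*I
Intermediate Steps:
g(Y, W) = W*Y*sqrt(6 + Y) (g(Y, W) = sqrt(6 + Y)*(W*Y) = W*Y*sqrt(6 + Y))
sqrt(g(-38, -269) + 202835) - 227446 = sqrt(-269*(-38)*sqrt(6 - 38) + 202835) - 227446 = sqrt(-269*(-38)*sqrt(-32) + 202835) - 227446 = sqrt(-269*(-38)*4*I*sqrt(2) + 202835) - 227446 = sqrt(40888*I*sqrt(2) + 202835) - 227446 = sqrt(202835 + 40888*I*sqrt(2)) - 227446 = -227446 + sqrt(202835 + 40888*I*sqrt(2))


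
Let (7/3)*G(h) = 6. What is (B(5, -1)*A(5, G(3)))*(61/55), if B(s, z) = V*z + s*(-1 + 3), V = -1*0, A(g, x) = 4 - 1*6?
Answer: -244/11 ≈ -22.182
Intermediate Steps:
G(h) = 18/7 (G(h) = (3/7)*6 = 18/7)
A(g, x) = -2 (A(g, x) = 4 - 6 = -2)
V = 0
B(s, z) = 2*s (B(s, z) = 0*z + s*(-1 + 3) = 0 + s*2 = 0 + 2*s = 2*s)
(B(5, -1)*A(5, G(3)))*(61/55) = ((2*5)*(-2))*(61/55) = (10*(-2))*(61*(1/55)) = -20*61/55 = -244/11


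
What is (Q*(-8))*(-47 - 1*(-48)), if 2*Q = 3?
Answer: -12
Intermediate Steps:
Q = 3/2 (Q = (½)*3 = 3/2 ≈ 1.5000)
(Q*(-8))*(-47 - 1*(-48)) = ((3/2)*(-8))*(-47 - 1*(-48)) = -12*(-47 + 48) = -12*1 = -12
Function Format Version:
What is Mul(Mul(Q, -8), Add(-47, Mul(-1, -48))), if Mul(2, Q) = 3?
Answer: -12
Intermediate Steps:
Q = Rational(3, 2) (Q = Mul(Rational(1, 2), 3) = Rational(3, 2) ≈ 1.5000)
Mul(Mul(Q, -8), Add(-47, Mul(-1, -48))) = Mul(Mul(Rational(3, 2), -8), Add(-47, Mul(-1, -48))) = Mul(-12, Add(-47, 48)) = Mul(-12, 1) = -12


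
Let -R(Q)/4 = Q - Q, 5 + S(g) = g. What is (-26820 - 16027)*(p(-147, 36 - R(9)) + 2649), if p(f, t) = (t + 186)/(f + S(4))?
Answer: -226874865/2 ≈ -1.1344e+8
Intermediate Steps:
S(g) = -5 + g
R(Q) = 0 (R(Q) = -4*(Q - Q) = -4*0 = 0)
p(f, t) = (186 + t)/(-1 + f) (p(f, t) = (t + 186)/(f + (-5 + 4)) = (186 + t)/(f - 1) = (186 + t)/(-1 + f))
(-26820 - 16027)*(p(-147, 36 - R(9)) + 2649) = (-26820 - 16027)*((186 + (36 - 1*0))/(-1 - 147) + 2649) = -42847*((186 + (36 + 0))/(-148) + 2649) = -42847*(-(186 + 36)/148 + 2649) = -42847*(-1/148*222 + 2649) = -42847*(-3/2 + 2649) = -42847*5295/2 = -226874865/2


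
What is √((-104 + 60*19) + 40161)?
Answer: √41197 ≈ 202.97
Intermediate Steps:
√((-104 + 60*19) + 40161) = √((-104 + 1140) + 40161) = √(1036 + 40161) = √41197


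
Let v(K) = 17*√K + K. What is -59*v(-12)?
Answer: 708 - 2006*I*√3 ≈ 708.0 - 3474.5*I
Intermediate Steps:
v(K) = K + 17*√K
-59*v(-12) = -59*(-12 + 17*√(-12)) = -59*(-12 + 17*(2*I*√3)) = -59*(-12 + 34*I*√3) = 708 - 2006*I*√3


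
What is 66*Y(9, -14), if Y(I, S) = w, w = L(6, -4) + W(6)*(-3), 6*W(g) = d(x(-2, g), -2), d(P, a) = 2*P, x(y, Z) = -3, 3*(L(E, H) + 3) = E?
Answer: 132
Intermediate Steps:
L(E, H) = -3 + E/3
W(g) = -1 (W(g) = (2*(-3))/6 = (1/6)*(-6) = -1)
w = 2 (w = (-3 + (1/3)*6) - 1*(-3) = (-3 + 2) + 3 = -1 + 3 = 2)
Y(I, S) = 2
66*Y(9, -14) = 66*2 = 132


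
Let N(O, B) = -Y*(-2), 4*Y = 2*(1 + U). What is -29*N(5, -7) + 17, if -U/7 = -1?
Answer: -215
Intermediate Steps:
U = 7 (U = -7*(-1) = 7)
Y = 4 (Y = (2*(1 + 7))/4 = (2*8)/4 = (1/4)*16 = 4)
N(O, B) = 8 (N(O, B) = -1*4*(-2) = -4*(-2) = 8)
-29*N(5, -7) + 17 = -29*8 + 17 = -232 + 17 = -215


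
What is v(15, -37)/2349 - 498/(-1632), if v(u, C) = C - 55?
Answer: 169943/638928 ≈ 0.26598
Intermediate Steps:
v(u, C) = -55 + C
v(15, -37)/2349 - 498/(-1632) = (-55 - 37)/2349 - 498/(-1632) = -92*1/2349 - 498*(-1/1632) = -92/2349 + 83/272 = 169943/638928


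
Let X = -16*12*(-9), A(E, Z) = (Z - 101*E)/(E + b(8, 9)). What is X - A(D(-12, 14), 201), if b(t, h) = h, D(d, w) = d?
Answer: 2199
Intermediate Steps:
A(E, Z) = (Z - 101*E)/(9 + E) (A(E, Z) = (Z - 101*E)/(E + 9) = (Z - 101*E)/(9 + E))
X = 1728 (X = -192*(-9) = 1728)
X - A(D(-12, 14), 201) = 1728 - (201 - 101*(-12))/(9 - 12) = 1728 - (201 + 1212)/(-3) = 1728 - (-1)*1413/3 = 1728 - 1*(-471) = 1728 + 471 = 2199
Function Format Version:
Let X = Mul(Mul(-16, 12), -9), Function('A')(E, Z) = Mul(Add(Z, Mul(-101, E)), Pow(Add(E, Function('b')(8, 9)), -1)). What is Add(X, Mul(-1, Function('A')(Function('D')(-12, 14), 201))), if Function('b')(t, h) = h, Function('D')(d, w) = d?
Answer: 2199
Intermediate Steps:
Function('A')(E, Z) = Mul(Pow(Add(9, E), -1), Add(Z, Mul(-101, E))) (Function('A')(E, Z) = Mul(Add(Z, Mul(-101, E)), Pow(Add(E, 9), -1)) = Mul(Add(Z, Mul(-101, E)), Pow(Add(9, E), -1)) = Mul(Pow(Add(9, E), -1), Add(Z, Mul(-101, E))))
X = 1728 (X = Mul(-192, -9) = 1728)
Add(X, Mul(-1, Function('A')(Function('D')(-12, 14), 201))) = Add(1728, Mul(-1, Mul(Pow(Add(9, -12), -1), Add(201, Mul(-101, -12))))) = Add(1728, Mul(-1, Mul(Pow(-3, -1), Add(201, 1212)))) = Add(1728, Mul(-1, Mul(Rational(-1, 3), 1413))) = Add(1728, Mul(-1, -471)) = Add(1728, 471) = 2199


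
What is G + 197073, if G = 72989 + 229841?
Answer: 499903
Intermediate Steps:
G = 302830
G + 197073 = 302830 + 197073 = 499903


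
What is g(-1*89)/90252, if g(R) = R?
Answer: -89/90252 ≈ -0.00098613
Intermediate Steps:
g(-1*89)/90252 = -1*89/90252 = -89*1/90252 = -89/90252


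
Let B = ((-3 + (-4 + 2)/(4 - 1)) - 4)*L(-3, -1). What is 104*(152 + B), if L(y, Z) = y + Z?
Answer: 56992/3 ≈ 18997.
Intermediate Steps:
L(y, Z) = Z + y
B = 92/3 (B = ((-3 + (-4 + 2)/(4 - 1)) - 4)*(-1 - 3) = ((-3 - 2/3) - 4)*(-4) = ((-3 - 2*⅓) - 4)*(-4) = ((-3 - ⅔) - 4)*(-4) = (-11/3 - 4)*(-4) = -23/3*(-4) = 92/3 ≈ 30.667)
104*(152 + B) = 104*(152 + 92/3) = 104*(548/3) = 56992/3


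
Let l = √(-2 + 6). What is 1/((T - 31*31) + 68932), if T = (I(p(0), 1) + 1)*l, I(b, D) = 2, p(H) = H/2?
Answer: 1/67977 ≈ 1.4711e-5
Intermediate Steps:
p(H) = H/2 (p(H) = H*(½) = H/2)
l = 2 (l = √4 = 2)
T = 6 (T = (2 + 1)*2 = 3*2 = 6)
1/((T - 31*31) + 68932) = 1/((6 - 31*31) + 68932) = 1/((6 - 961) + 68932) = 1/(-955 + 68932) = 1/67977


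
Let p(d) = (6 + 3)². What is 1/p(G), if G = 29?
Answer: 1/81 ≈ 0.012346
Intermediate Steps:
p(d) = 81 (p(d) = 9² = 81)
1/p(G) = 1/81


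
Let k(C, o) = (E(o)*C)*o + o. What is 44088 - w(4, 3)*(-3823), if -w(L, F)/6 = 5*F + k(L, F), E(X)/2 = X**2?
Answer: -5323404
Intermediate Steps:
E(X) = 2*X**2
k(C, o) = o + 2*C*o**3 (k(C, o) = ((2*o**2)*C)*o + o = (2*C*o**2)*o + o = 2*C*o**3 + o = o + 2*C*o**3)
w(L, F) = -36*F - 12*L*F**3 (w(L, F) = -6*(5*F + (F + 2*L*F**3)) = -6*(6*F + 2*L*F**3) = -36*F - 12*L*F**3)
44088 - w(4, 3)*(-3823) = 44088 - 12*3*(-3 - 1*4*3**2)*(-3823) = 44088 - 12*3*(-3 - 1*4*9)*(-3823) = 44088 - 12*3*(-3 - 36)*(-3823) = 44088 - 12*3*(-39)*(-3823) = 44088 - (-1404)*(-3823) = 44088 - 1*5367492 = 44088 - 5367492 = -5323404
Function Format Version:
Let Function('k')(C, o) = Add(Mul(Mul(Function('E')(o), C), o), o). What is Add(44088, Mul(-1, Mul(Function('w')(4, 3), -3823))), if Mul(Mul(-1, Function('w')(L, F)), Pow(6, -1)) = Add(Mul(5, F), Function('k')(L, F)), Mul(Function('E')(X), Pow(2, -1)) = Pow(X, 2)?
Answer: -5323404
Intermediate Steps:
Function('E')(X) = Mul(2, Pow(X, 2))
Function('k')(C, o) = Add(o, Mul(2, C, Pow(o, 3))) (Function('k')(C, o) = Add(Mul(Mul(Mul(2, Pow(o, 2)), C), o), o) = Add(Mul(Mul(2, C, Pow(o, 2)), o), o) = Add(Mul(2, C, Pow(o, 3)), o) = Add(o, Mul(2, C, Pow(o, 3))))
Function('w')(L, F) = Add(Mul(-36, F), Mul(-12, L, Pow(F, 3))) (Function('w')(L, F) = Mul(-6, Add(Mul(5, F), Add(F, Mul(2, L, Pow(F, 3))))) = Mul(-6, Add(Mul(6, F), Mul(2, L, Pow(F, 3)))) = Add(Mul(-36, F), Mul(-12, L, Pow(F, 3))))
Add(44088, Mul(-1, Mul(Function('w')(4, 3), -3823))) = Add(44088, Mul(-1, Mul(Mul(12, 3, Add(-3, Mul(-1, 4, Pow(3, 2)))), -3823))) = Add(44088, Mul(-1, Mul(Mul(12, 3, Add(-3, Mul(-1, 4, 9))), -3823))) = Add(44088, Mul(-1, Mul(Mul(12, 3, Add(-3, -36)), -3823))) = Add(44088, Mul(-1, Mul(Mul(12, 3, -39), -3823))) = Add(44088, Mul(-1, Mul(-1404, -3823))) = Add(44088, Mul(-1, 5367492)) = Add(44088, -5367492) = -5323404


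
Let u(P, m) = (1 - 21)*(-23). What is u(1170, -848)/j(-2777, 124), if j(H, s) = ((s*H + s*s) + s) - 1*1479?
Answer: -460/330327 ≈ -0.0013926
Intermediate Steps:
u(P, m) = 460 (u(P, m) = -20*(-23) = 460)
j(H, s) = -1479 + s + s**2 + H*s (j(H, s) = ((H*s + s**2) + s) - 1479 = ((s**2 + H*s) + s) - 1479 = (s + s**2 + H*s) - 1479 = -1479 + s + s**2 + H*s)
u(1170, -848)/j(-2777, 124) = 460/(-1479 + 124 + 124**2 - 2777*124) = 460/(-1479 + 124 + 15376 - 344348) = 460/(-330327) = 460*(-1/330327) = -460/330327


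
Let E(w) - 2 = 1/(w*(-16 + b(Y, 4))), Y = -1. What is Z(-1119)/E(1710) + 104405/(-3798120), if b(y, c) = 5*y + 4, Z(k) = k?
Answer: -24711273772379/44163779736 ≈ -559.54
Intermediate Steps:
b(y, c) = 4 + 5*y
E(w) = 2 - 1/(17*w) (E(w) = 2 + 1/(w*(-16 + (4 + 5*(-1)))) = 2 + 1/(w*(-16 + (4 - 5))) = 2 + 1/(w*(-16 - 1)) = 2 + 1/(w*(-17)) = 2 + 1/(-17*w) = 2 - 1/(17*w))
Z(-1119)/E(1710) + 104405/(-3798120) = -1119/(2 - 1/17/1710) + 104405/(-3798120) = -1119/(2 - 1/17*1/1710) + 104405*(-1/3798120) = -1119/(2 - 1/29070) - 20881/759624 = -1119/58139/29070 - 20881/759624 = -1119*29070/58139 - 20881/759624 = -32529330/58139 - 20881/759624 = -24711273772379/44163779736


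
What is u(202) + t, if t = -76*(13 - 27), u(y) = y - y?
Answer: 1064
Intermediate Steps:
u(y) = 0
t = 1064 (t = -76*(-14) = 1064)
u(202) + t = 0 + 1064 = 1064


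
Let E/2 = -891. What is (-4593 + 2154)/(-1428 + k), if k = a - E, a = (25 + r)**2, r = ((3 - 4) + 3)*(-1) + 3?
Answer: -2439/1030 ≈ -2.3680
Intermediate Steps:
r = 1 (r = (-1 + 3)*(-1) + 3 = 2*(-1) + 3 = -2 + 3 = 1)
E = -1782 (E = 2*(-891) = -1782)
a = 676 (a = (25 + 1)**2 = 26**2 = 676)
k = 2458 (k = 676 - 1*(-1782) = 676 + 1782 = 2458)
(-4593 + 2154)/(-1428 + k) = (-4593 + 2154)/(-1428 + 2458) = -2439/1030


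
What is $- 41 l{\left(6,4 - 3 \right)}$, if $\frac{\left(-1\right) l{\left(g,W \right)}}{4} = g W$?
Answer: $984$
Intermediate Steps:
$l{\left(g,W \right)} = - 4 W g$ ($l{\left(g,W \right)} = - 4 g W = - 4 W g$)
$- 41 l{\left(6,4 - 3 \right)} = - 41 \left(\left(-4\right) \left(4 - 3\right) 6\right) = - 41 \left(\left(-4\right) 1 \cdot 6\right) = \left(-41\right) \left(-24\right) = 984$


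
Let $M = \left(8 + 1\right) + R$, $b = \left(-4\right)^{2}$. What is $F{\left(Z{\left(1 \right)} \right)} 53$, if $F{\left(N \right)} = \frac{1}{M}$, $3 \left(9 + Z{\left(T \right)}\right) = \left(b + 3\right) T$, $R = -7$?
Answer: $\frac{53}{2} \approx 26.5$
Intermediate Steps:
$b = 16$
$M = 2$ ($M = \left(8 + 1\right) - 7 = 9 - 7 = 2$)
$Z{\left(T \right)} = -9 + \frac{19 T}{3}$ ($Z{\left(T \right)} = -9 + \frac{\left(16 + 3\right) T}{3} = -9 + \frac{19 T}{3}$)
$F{\left(N \right)} = \frac{1}{2}$
$F{\left(Z{\left(1 \right)} \right)} 53 = \frac{1}{2} \cdot 53 = \frac{53}{2}$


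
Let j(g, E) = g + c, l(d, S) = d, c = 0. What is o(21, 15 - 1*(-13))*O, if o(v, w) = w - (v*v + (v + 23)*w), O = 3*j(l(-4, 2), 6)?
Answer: 19740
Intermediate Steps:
j(g, E) = g (j(g, E) = g + 0 = g)
O = -12 (O = 3*(-4) = -12)
o(v, w) = w - v**2 - w*(23 + v) (o(v, w) = w - (v**2 + (23 + v)*w) = w - (v**2 + w*(23 + v)) = w + (-v**2 - w*(23 + v)) = w - v**2 - w*(23 + v))
o(21, 15 - 1*(-13))*O = (-1*21**2 - 22*(15 - 1*(-13)) - 1*21*(15 - 1*(-13)))*(-12) = (-1*441 - 22*(15 + 13) - 1*21*(15 + 13))*(-12) = (-441 - 22*28 - 1*21*28)*(-12) = (-441 - 616 - 588)*(-12) = -1645*(-12) = 19740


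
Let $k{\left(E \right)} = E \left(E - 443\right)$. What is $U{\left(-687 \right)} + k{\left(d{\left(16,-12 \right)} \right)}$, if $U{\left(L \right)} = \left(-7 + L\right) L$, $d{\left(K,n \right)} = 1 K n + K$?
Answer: $585722$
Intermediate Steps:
$d{\left(K,n \right)} = K + K n$ ($d{\left(K,n \right)} = K n + K = K + K n$)
$k{\left(E \right)} = E \left(-443 + E\right)$
$U{\left(L \right)} = L \left(-7 + L\right)$
$U{\left(-687 \right)} + k{\left(d{\left(16,-12 \right)} \right)} = - 687 \left(-7 - 687\right) + 16 \left(1 - 12\right) \left(-443 + 16 \left(1 - 12\right)\right) = \left(-687\right) \left(-694\right) + 16 \left(-11\right) \left(-443 + 16 \left(-11\right)\right) = 476778 - 176 \left(-443 - 176\right) = 476778 - -108944 = 476778 + 108944 = 585722$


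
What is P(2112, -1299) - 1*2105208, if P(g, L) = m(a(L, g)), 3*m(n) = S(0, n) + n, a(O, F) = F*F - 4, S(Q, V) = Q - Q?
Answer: -1855084/3 ≈ -6.1836e+5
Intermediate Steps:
S(Q, V) = 0
a(O, F) = -4 + F² (a(O, F) = F² - 4 = -4 + F²)
m(n) = n/3 (m(n) = (0 + n)/3 = n/3)
P(g, L) = -4/3 + g²/3 (P(g, L) = (-4 + g²)/3 = -4/3 + g²/3)
P(2112, -1299) - 1*2105208 = (-4/3 + (⅓)*2112²) - 1*2105208 = (-4/3 + (⅓)*4460544) - 2105208 = (-4/3 + 1486848) - 2105208 = 4460540/3 - 2105208 = -1855084/3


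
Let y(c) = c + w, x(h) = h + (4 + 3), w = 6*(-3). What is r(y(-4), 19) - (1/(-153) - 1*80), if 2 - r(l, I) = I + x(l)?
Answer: 11935/153 ≈ 78.007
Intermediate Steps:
w = -18
x(h) = 7 + h (x(h) = h + 7 = 7 + h)
y(c) = -18 + c (y(c) = c - 18 = -18 + c)
r(l, I) = -5 - I - l (r(l, I) = 2 - (I + (7 + l)) = 2 - (7 + I + l) = 2 + (-7 - I - l) = -5 - I - l)
r(y(-4), 19) - (1/(-153) - 1*80) = (-5 - 1*19 - (-18 - 4)) - (1/(-153) - 1*80) = (-5 - 19 - 1*(-22)) - (-1/153 - 80) = (-5 - 19 + 22) - 1*(-12241/153) = -2 + 12241/153 = 11935/153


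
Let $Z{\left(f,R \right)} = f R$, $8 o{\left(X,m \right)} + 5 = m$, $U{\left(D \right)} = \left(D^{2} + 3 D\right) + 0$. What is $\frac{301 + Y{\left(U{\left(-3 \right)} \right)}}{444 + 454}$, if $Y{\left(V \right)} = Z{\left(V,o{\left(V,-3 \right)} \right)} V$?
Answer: $\frac{301}{898} \approx 0.33519$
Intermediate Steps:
$U{\left(D \right)} = D^{2} + 3 D$
$o{\left(X,m \right)} = - \frac{5}{8} + \frac{m}{8}$
$Z{\left(f,R \right)} = R f$
$Y{\left(V \right)} = - V^{2}$ ($Y{\left(V \right)} = \left(- \frac{5}{8} + \frac{1}{8} \left(-3\right)\right) V V = \left(- \frac{5}{8} - \frac{3}{8}\right) V V = - V V = - V^{2}$)
$\frac{301 + Y{\left(U{\left(-3 \right)} \right)}}{444 + 454} = \frac{301 - \left(- 3 \left(3 - 3\right)\right)^{2}}{444 + 454} = \frac{301 - \left(\left(-3\right) 0\right)^{2}}{898} = \left(301 - 0^{2}\right) \frac{1}{898} = \left(301 - 0\right) \frac{1}{898} = \left(301 + 0\right) \frac{1}{898} = 301 \cdot \frac{1}{898} = \frac{301}{898}$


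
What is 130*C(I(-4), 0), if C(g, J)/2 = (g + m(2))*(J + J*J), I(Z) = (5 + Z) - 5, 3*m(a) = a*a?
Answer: 0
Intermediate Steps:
m(a) = a²/3 (m(a) = (a*a)/3 = a²/3)
I(Z) = Z
C(g, J) = 2*(4/3 + g)*(J + J²) (C(g, J) = 2*((g + (⅓)*2²)*(J + J*J)) = 2*((g + (⅓)*4)*(J + J²)) = 2*((g + 4/3)*(J + J²)) = 2*((4/3 + g)*(J + J²)) = 2*(4/3 + g)*(J + J²))
130*C(I(-4), 0) = 130*((⅔)*0*(4 + 3*(-4) + 4*0 + 3*0*(-4))) = 130*((⅔)*0*(4 - 12 + 0 + 0)) = 130*((⅔)*0*(-8)) = 130*0 = 0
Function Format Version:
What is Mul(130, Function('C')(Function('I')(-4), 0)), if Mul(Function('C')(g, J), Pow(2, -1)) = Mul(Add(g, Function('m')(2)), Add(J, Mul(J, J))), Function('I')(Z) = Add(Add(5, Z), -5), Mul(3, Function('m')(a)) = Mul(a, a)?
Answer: 0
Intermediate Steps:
Function('m')(a) = Mul(Rational(1, 3), Pow(a, 2)) (Function('m')(a) = Mul(Rational(1, 3), Mul(a, a)) = Mul(Rational(1, 3), Pow(a, 2)))
Function('I')(Z) = Z
Function('C')(g, J) = Mul(2, Add(Rational(4, 3), g), Add(J, Pow(J, 2))) (Function('C')(g, J) = Mul(2, Mul(Add(g, Mul(Rational(1, 3), Pow(2, 2))), Add(J, Mul(J, J)))) = Mul(2, Mul(Add(g, Mul(Rational(1, 3), 4)), Add(J, Pow(J, 2)))) = Mul(2, Mul(Add(g, Rational(4, 3)), Add(J, Pow(J, 2)))) = Mul(2, Mul(Add(Rational(4, 3), g), Add(J, Pow(J, 2)))) = Mul(2, Add(Rational(4, 3), g), Add(J, Pow(J, 2))))
Mul(130, Function('C')(Function('I')(-4), 0)) = Mul(130, Mul(Rational(2, 3), 0, Add(4, Mul(3, -4), Mul(4, 0), Mul(3, 0, -4)))) = Mul(130, Mul(Rational(2, 3), 0, Add(4, -12, 0, 0))) = Mul(130, Mul(Rational(2, 3), 0, -8)) = Mul(130, 0) = 0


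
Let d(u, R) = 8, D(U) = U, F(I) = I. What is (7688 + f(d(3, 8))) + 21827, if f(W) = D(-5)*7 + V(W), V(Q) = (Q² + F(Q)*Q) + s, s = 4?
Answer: 29612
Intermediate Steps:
V(Q) = 4 + 2*Q² (V(Q) = (Q² + Q*Q) + 4 = (Q² + Q²) + 4 = 2*Q² + 4 = 4 + 2*Q²)
f(W) = -31 + 2*W² (f(W) = -5*7 + (4 + 2*W²) = -35 + (4 + 2*W²) = -31 + 2*W²)
(7688 + f(d(3, 8))) + 21827 = (7688 + (-31 + 2*8²)) + 21827 = (7688 + (-31 + 2*64)) + 21827 = (7688 + (-31 + 128)) + 21827 = (7688 + 97) + 21827 = 7785 + 21827 = 29612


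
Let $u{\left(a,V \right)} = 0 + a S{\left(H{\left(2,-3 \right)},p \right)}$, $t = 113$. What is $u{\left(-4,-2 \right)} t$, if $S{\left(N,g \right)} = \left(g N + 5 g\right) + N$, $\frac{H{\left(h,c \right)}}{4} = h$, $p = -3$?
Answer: $14012$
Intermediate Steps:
$H{\left(h,c \right)} = 4 h$
$S{\left(N,g \right)} = N + 5 g + N g$ ($S{\left(N,g \right)} = \left(N g + 5 g\right) + N = \left(5 g + N g\right) + N = N + 5 g + N g$)
$u{\left(a,V \right)} = - 31 a$ ($u{\left(a,V \right)} = 0 + a \left(4 \cdot 2 + 5 \left(-3\right) + 4 \cdot 2 \left(-3\right)\right) = 0 + a \left(8 - 15 + 8 \left(-3\right)\right) = 0 + a \left(8 - 15 - 24\right) = 0 + a \left(-31\right) = 0 - 31 a = - 31 a$)
$u{\left(-4,-2 \right)} t = \left(-31\right) \left(-4\right) 113 = 124 \cdot 113 = 14012$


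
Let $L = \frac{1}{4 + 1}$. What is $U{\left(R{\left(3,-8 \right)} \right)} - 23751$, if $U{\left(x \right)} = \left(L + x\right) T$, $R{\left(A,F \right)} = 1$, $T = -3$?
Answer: $- \frac{118773}{5} \approx -23755.0$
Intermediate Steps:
$L = \frac{1}{5} \approx 0.2$
$U{\left(x \right)} = - \frac{3}{5} - 3 x$ ($U{\left(x \right)} = \left(\frac{1}{5} + x\right) \left(-3\right) = - \frac{3}{5} - 3 x$)
$U{\left(R{\left(3,-8 \right)} \right)} - 23751 = \left(- \frac{3}{5} - 3\right) - 23751 = - \frac{18}{5} - 23751 = - \frac{118773}{5}$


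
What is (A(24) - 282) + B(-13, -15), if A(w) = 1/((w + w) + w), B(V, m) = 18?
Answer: -19007/72 ≈ -263.99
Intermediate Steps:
A(w) = 1/(3*w) (A(w) = 1/(2*w + w) = 1/(3*w))
(A(24) - 282) + B(-13, -15) = ((⅓)/24 - 282) + 18 = ((⅓)*(1/24) - 282) + 18 = (1/72 - 282) + 18 = -20303/72 + 18 = -19007/72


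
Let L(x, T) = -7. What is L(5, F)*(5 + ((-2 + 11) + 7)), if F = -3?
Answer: -147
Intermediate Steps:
L(5, F)*(5 + ((-2 + 11) + 7)) = -7*(5 + ((-2 + 11) + 7)) = -7*(5 + (9 + 7)) = -7*(5 + 16) = -7*21 = -147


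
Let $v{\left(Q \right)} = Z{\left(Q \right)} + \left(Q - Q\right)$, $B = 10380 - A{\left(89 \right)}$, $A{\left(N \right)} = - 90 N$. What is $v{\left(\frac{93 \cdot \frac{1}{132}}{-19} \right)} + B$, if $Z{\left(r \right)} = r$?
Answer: $\frac{15374009}{836} \approx 18390.0$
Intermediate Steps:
$B = 18390$ ($B = 10380 - \left(-90\right) 89 = 10380 - -8010 = 10380 + 8010 = 18390$)
$v{\left(Q \right)} = Q$ ($v{\left(Q \right)} = Q + \left(Q - Q\right) = Q + 0 = Q$)
$v{\left(\frac{93 \cdot \frac{1}{132}}{-19} \right)} + B = \frac{93 \cdot \frac{1}{132}}{-19} + 18390 = 93 \cdot \frac{1}{132} \left(- \frac{1}{19}\right) + 18390 = \frac{31}{44} \left(- \frac{1}{19}\right) + 18390 = - \frac{31}{836} + 18390 = \frac{15374009}{836}$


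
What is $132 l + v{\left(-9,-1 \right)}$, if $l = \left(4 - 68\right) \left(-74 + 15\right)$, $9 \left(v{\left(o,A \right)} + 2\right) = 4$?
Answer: $\frac{4485874}{9} \approx 4.9843 \cdot 10^{5}$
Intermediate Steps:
$v{\left(o,A \right)} = - \frac{14}{9}$ ($v{\left(o,A \right)} = -2 + \frac{1}{9} \cdot 4 = -2 + \frac{4}{9} = - \frac{14}{9}$)
$l = 3776$ ($l = \left(-64\right) \left(-59\right) = 3776$)
$132 l + v{\left(-9,-1 \right)} = 132 \cdot 3776 - \frac{14}{9} = 498432 - \frac{14}{9} = \frac{4485874}{9}$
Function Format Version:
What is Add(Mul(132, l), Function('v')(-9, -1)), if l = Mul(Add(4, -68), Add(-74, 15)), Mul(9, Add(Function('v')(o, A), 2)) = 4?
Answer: Rational(4485874, 9) ≈ 4.9843e+5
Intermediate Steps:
Function('v')(o, A) = Rational(-14, 9) (Function('v')(o, A) = Add(-2, Mul(Rational(1, 9), 4)) = Add(-2, Rational(4, 9)) = Rational(-14, 9))
l = 3776 (l = Mul(-64, -59) = 3776)
Add(Mul(132, l), Function('v')(-9, -1)) = Add(Mul(132, 3776), Rational(-14, 9)) = Add(498432, Rational(-14, 9)) = Rational(4485874, 9)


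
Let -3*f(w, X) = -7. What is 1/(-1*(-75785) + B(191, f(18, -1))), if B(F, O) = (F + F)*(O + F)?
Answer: 3/448915 ≈ 6.6828e-6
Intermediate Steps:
f(w, X) = 7/3 (f(w, X) = -⅓*(-7) = 7/3)
B(F, O) = 2*F*(F + O) (B(F, O) = (2*F)*(F + O) = 2*F*(F + O))
1/(-1*(-75785) + B(191, f(18, -1))) = 1/(-1*(-75785) + 2*191*(191 + 7/3)) = 1/(75785 + 2*191*(580/3)) = 1/(75785 + 221560/3) = 1/(448915/3) = 3/448915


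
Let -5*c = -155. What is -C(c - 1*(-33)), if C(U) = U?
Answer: -64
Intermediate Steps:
c = 31 (c = -1/5*(-155) = 31)
-C(c - 1*(-33)) = -(31 - 1*(-33)) = -(31 + 33) = -1*64 = -64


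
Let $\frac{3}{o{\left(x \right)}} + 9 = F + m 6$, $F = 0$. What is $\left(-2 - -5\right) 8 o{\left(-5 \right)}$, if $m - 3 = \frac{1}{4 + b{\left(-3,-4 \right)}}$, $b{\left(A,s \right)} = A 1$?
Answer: $\frac{24}{5} \approx 4.8$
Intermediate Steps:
$b{\left(A,s \right)} = A$
$m = 4$ ($m = 3 + \frac{1}{4 - 3} = 3 + 1^{-1} = 3 + 1 = 4$)
$o{\left(x \right)} = \frac{1}{5}$ ($o{\left(x \right)} = \frac{3}{-9 + \left(0 + 4 \cdot 6\right)} = \frac{3}{-9 + \left(0 + 24\right)} = \frac{3}{-9 + 24} = \frac{3}{15} = 3 \cdot \frac{1}{15} = \frac{1}{5}$)
$\left(-2 - -5\right) 8 o{\left(-5 \right)} = \left(-2 - -5\right) 8 \cdot \frac{1}{5} = \left(-2 + 5\right) 8 \cdot \frac{1}{5} = 3 \cdot 8 \cdot \frac{1}{5} = 24 \cdot \frac{1}{5} = \frac{24}{5}$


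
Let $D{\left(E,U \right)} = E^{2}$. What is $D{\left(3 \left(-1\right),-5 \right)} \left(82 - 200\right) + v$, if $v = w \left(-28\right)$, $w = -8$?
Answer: $-838$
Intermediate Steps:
$v = 224$ ($v = \left(-8\right) \left(-28\right) = 224$)
$D{\left(3 \left(-1\right),-5 \right)} \left(82 - 200\right) + v = \left(3 \left(-1\right)\right)^{2} \left(82 - 200\right) + 224 = \left(-3\right)^{2} \left(82 - 200\right) + 224 = 9 \left(-118\right) + 224 = -1062 + 224 = -838$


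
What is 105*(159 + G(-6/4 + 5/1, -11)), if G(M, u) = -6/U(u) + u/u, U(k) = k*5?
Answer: 184926/11 ≈ 16811.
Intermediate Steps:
U(k) = 5*k
G(M, u) = 1 - 6/(5*u) (G(M, u) = -6*1/(5*u) + u/u = -6/(5*u) + 1 = 1 - 6/(5*u))
105*(159 + G(-6/4 + 5/1, -11)) = 105*(159 + (-6/5 - 11)/(-11)) = 105*(159 - 1/11*(-61/5)) = 105*(159 + 61/55) = 105*(8806/55) = 184926/11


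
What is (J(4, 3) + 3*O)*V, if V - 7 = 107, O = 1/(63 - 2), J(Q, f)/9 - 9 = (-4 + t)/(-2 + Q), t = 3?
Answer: 532323/61 ≈ 8726.6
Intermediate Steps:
J(Q, f) = 81 - 9/(-2 + Q) (J(Q, f) = 81 + 9*((-4 + 3)/(-2 + Q)) = 81 + 9*(-1/(-2 + Q)) = 81 - 9/(-2 + Q))
O = 1/61 ≈ 0.016393
V = 114 (V = 7 + 107 = 114)
(J(4, 3) + 3*O)*V = (9*(-19 + 9*4)/(-2 + 4) + 3*(1/61))*114 = (9*(-19 + 36)/2 + 3/61)*114 = (9*(½)*17 + 3/61)*114 = (153/2 + 3/61)*114 = (9339/122)*114 = 532323/61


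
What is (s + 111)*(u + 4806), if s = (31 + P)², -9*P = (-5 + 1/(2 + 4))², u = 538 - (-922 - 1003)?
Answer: 233450101535/34992 ≈ 6.6715e+6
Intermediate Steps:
u = 2463 (u = 538 - 1*(-1925) = 538 + 1925 = 2463)
P = -841/324 (P = -(-5 + 1/(2 + 4))²/9 = -(-5 + 1/6)²/9 = -(-5 + ⅙)²/9 = -(-29/6)²/9 = -⅑*841/36 = -841/324 ≈ -2.5957)
s = 84695209/104976 (s = (31 - 841/324)² = (9203/324)² = 84695209/104976 ≈ 806.81)
(s + 111)*(u + 4806) = (84695209/104976 + 111)*(2463 + 4806) = (96347545/104976)*7269 = 233450101535/34992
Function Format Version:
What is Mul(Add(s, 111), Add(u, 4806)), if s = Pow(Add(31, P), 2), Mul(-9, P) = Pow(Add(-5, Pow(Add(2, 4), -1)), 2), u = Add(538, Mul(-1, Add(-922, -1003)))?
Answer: Rational(233450101535, 34992) ≈ 6.6715e+6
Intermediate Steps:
u = 2463 (u = Add(538, Mul(-1, -1925)) = Add(538, 1925) = 2463)
P = Rational(-841, 324) (P = Mul(Rational(-1, 9), Pow(Add(-5, Pow(Add(2, 4), -1)), 2)) = Mul(Rational(-1, 9), Pow(Add(-5, Pow(6, -1)), 2)) = Mul(Rational(-1, 9), Pow(Add(-5, Rational(1, 6)), 2)) = Mul(Rational(-1, 9), Pow(Rational(-29, 6), 2)) = Mul(Rational(-1, 9), Rational(841, 36)) = Rational(-841, 324) ≈ -2.5957)
s = Rational(84695209, 104976) (s = Pow(Add(31, Rational(-841, 324)), 2) = Pow(Rational(9203, 324), 2) = Rational(84695209, 104976) ≈ 806.81)
Mul(Add(s, 111), Add(u, 4806)) = Mul(Add(Rational(84695209, 104976), 111), Add(2463, 4806)) = Mul(Rational(96347545, 104976), 7269) = Rational(233450101535, 34992)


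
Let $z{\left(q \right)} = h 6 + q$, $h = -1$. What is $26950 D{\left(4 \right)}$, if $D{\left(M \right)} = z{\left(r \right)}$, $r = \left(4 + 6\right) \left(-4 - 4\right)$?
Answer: $-2317700$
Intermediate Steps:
$r = -80$ ($r = 10 \left(-8\right) = -80$)
$z{\left(q \right)} = -6 + q$ ($z{\left(q \right)} = \left(-1\right) 6 + q = -6 + q$)
$D{\left(M \right)} = -86$ ($D{\left(M \right)} = -6 - 80 = -86$)
$26950 D{\left(4 \right)} = 26950 \left(-86\right) = -2317700$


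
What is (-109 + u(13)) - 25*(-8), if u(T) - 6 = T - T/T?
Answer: 109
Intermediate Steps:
u(T) = 5 + T (u(T) = 6 + (T - T/T) = 6 + (T - 1*1) = 6 + (T - 1) = 6 + (-1 + T) = 5 + T)
(-109 + u(13)) - 25*(-8) = (-109 + (5 + 13)) - 25*(-8) = (-109 + 18) + 200 = -91 + 200 = 109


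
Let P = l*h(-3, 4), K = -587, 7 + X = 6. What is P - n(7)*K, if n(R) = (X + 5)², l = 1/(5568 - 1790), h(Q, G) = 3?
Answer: 35482979/3778 ≈ 9392.0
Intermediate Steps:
X = -1 (X = -7 + 6 = -1)
l = 1/3778 ≈ 0.00026469
n(R) = 16 (n(R) = (-1 + 5)² = 4² = 16)
P = 3/3778 (P = (1/3778)*3 = 3/3778 ≈ 0.00079407)
P - n(7)*K = 3/3778 - 16*(-587) = 3/3778 - 1*(-9392) = 3/3778 + 9392 = 35482979/3778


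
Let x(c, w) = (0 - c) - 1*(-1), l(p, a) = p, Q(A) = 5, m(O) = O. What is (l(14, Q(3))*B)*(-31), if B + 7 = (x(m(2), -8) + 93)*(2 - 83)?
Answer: 3237206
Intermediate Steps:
x(c, w) = 1 - c (x(c, w) = -c + 1 = 1 - c)
B = -7459 (B = -7 + ((1 - 1*2) + 93)*(2 - 83) = -7 + ((1 - 2) + 93)*(-81) = -7 + (-1 + 93)*(-81) = -7 + 92*(-81) = -7 - 7452 = -7459)
(l(14, Q(3))*B)*(-31) = (14*(-7459))*(-31) = -104426*(-31) = 3237206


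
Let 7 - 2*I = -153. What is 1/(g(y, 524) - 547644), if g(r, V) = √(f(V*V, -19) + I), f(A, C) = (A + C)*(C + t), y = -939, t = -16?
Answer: -547644/299923560151 - I*√9609415/299923560151 ≈ -1.8259e-6 - 1.0336e-8*I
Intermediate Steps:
f(A, C) = (-16 + C)*(A + C) (f(A, C) = (A + C)*(C - 16) = (A + C)*(-16 + C) = (-16 + C)*(A + C))
I = 80 (I = 7/2 - ½*(-153) = 7/2 + 153/2 = 80)
g(r, V) = √(745 - 35*V²) (g(r, V) = √(((-19)² - 16*V*V - 16*(-19) + (V*V)*(-19)) + 80) = √((361 - 16*V² + 304 + V²*(-19)) + 80) = √((361 - 16*V² + 304 - 19*V²) + 80) = √((665 - 35*V²) + 80) = √(745 - 35*V²))
1/(g(y, 524) - 547644) = 1/(√(745 - 35*524²) - 547644) = 1/(√(745 - 35*274576) - 547644) = 1/(√(745 - 9610160) - 547644) = 1/(√(-9609415) - 547644) = 1/(I*√9609415 - 547644) = 1/(-547644 + I*√9609415)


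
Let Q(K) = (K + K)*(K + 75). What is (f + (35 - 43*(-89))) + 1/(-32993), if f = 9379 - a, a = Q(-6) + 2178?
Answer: 392319762/32993 ≈ 11891.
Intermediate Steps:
Q(K) = 2*K*(75 + K) (Q(K) = (2*K)*(75 + K) = 2*K*(75 + K))
a = 1350 (a = 2*(-6)*(75 - 6) + 2178 = 2*(-6)*69 + 2178 = -828 + 2178 = 1350)
f = 8029 (f = 9379 - 1*1350 = 9379 - 1350 = 8029)
(f + (35 - 43*(-89))) + 1/(-32993) = (8029 + (35 - 43*(-89))) + 1/(-32993) = (8029 + (35 + 3827)) - 1/32993 = (8029 + 3862) - 1/32993 = 11891 - 1/32993 = 392319762/32993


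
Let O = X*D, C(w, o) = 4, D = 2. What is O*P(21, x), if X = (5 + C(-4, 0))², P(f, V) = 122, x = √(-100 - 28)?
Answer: 19764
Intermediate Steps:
x = 8*I*√2 (x = √(-128) = 8*I*√2 ≈ 11.314*I)
X = 81 (X = (5 + 4)² = 9² = 81)
O = 162 (O = 81*2 = 162)
O*P(21, x) = 162*122 = 19764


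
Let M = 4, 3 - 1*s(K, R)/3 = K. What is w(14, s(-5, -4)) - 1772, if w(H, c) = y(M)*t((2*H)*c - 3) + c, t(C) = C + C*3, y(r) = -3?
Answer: -9776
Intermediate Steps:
s(K, R) = 9 - 3*K
t(C) = 4*C (t(C) = C + 3*C = 4*C)
w(H, c) = 36 + c - 24*H*c (w(H, c) = -12*((2*H)*c - 3) + c = -12*(2*H*c - 3) + c = -12*(-3 + 2*H*c) + c = -3*(-12 + 8*H*c) + c = (36 - 24*H*c) + c = 36 + c - 24*H*c)
w(14, s(-5, -4)) - 1772 = (36 + (9 - 3*(-5)) - 24*14*(9 - 3*(-5))) - 1772 = (36 + (9 + 15) - 24*14*(9 + 15)) - 1772 = (36 + 24 - 24*14*24) - 1772 = (36 + 24 - 8064) - 1772 = -8004 - 1772 = -9776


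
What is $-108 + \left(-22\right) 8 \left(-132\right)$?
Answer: $23124$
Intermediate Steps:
$-108 + \left(-22\right) 8 \left(-132\right) = -108 - -23232 = -108 + 23232 = 23124$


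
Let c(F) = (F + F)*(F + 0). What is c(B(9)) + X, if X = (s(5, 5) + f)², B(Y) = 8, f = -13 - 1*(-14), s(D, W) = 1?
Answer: 132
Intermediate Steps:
f = 1 (f = -13 + 14 = 1)
X = 4 (X = (1 + 1)² = 2² = 4)
c(F) = 2*F² (c(F) = (2*F)*F = 2*F²)
c(B(9)) + X = 2*8² + 4 = 2*64 + 4 = 128 + 4 = 132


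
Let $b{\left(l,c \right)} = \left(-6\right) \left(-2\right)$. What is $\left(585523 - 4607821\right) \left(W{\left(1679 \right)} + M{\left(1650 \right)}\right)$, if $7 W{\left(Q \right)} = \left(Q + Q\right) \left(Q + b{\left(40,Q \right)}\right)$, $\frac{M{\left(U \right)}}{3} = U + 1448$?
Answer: $-3300258733704$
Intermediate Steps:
$M{\left(U \right)} = 4344 + 3 U$ ($M{\left(U \right)} = 3 \left(U + 1448\right) = 3 \left(1448 + U\right) = 4344 + 3 U$)
$b{\left(l,c \right)} = 12$
$W{\left(Q \right)} = \frac{2 Q \left(12 + Q\right)}{7}$ ($W{\left(Q \right)} = \frac{\left(Q + Q\right) \left(Q + 12\right)}{7} = \frac{2 Q \left(12 + Q\right)}{7}$)
$\left(585523 - 4607821\right) \left(W{\left(1679 \right)} + M{\left(1650 \right)}\right) = \left(585523 - 4607821\right) \left(\frac{2}{7} \cdot 1679 \left(12 + 1679\right) + \left(4344 + 3 \cdot 1650\right)\right) = - 4022298 \left(\frac{2}{7} \cdot 1679 \cdot 1691 + \left(4344 + 4950\right)\right) = - 4022298 \left(\frac{5678378}{7} + 9294\right) = \left(-4022298\right) \frac{5743436}{7} = -3300258733704$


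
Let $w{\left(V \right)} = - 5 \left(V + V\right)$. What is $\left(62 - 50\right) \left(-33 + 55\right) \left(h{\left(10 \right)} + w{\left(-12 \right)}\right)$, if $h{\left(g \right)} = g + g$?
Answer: $36960$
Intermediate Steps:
$h{\left(g \right)} = 2 g$
$w{\left(V \right)} = - 10 V$ ($w{\left(V \right)} = - 5 \cdot 2 V = - 10 V$)
$\left(62 - 50\right) \left(-33 + 55\right) \left(h{\left(10 \right)} + w{\left(-12 \right)}\right) = \left(62 - 50\right) \left(-33 + 55\right) \left(2 \cdot 10 - -120\right) = 12 \cdot 22 \left(20 + 120\right) = 264 \cdot 140 = 36960$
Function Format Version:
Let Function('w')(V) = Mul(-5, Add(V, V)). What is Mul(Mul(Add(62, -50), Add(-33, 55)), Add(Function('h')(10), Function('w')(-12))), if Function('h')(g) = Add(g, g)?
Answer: 36960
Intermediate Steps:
Function('h')(g) = Mul(2, g)
Function('w')(V) = Mul(-10, V) (Function('w')(V) = Mul(-5, Mul(2, V)) = Mul(-10, V))
Mul(Mul(Add(62, -50), Add(-33, 55)), Add(Function('h')(10), Function('w')(-12))) = Mul(Mul(Add(62, -50), Add(-33, 55)), Add(Mul(2, 10), Mul(-10, -12))) = Mul(Mul(12, 22), Add(20, 120)) = Mul(264, 140) = 36960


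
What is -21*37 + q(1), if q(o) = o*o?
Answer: -776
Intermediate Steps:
q(o) = o**2
-21*37 + q(1) = -21*37 + 1**2 = -777 + 1 = -776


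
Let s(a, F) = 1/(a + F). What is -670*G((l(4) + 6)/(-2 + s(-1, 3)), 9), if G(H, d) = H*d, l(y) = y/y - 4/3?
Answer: 22780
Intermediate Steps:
s(a, F) = 1/(F + a)
l(y) = -1/3 (l(y) = 1 - 4*1/3 = 1 - 4/3 = -1/3)
-670*G((l(4) + 6)/(-2 + s(-1, 3)), 9) = -670*(-1/3 + 6)/(-2 + 1/(3 - 1))*9 = -670*17/(3*(-2 + 1/2))*9 = -670*17/(3*(-3/2))*9 = -670*(17/3)*(-2/3)*9 = -(-22780)*9/9 = -670*(-34) = 22780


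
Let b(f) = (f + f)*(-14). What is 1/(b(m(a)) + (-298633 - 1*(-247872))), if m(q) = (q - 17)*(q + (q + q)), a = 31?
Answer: -1/87217 ≈ -1.1466e-5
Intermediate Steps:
m(q) = 3*q*(-17 + q) (m(q) = (-17 + q)*(q + 2*q) = (-17 + q)*(3*q) = 3*q*(-17 + q))
b(f) = -28*f (b(f) = (2*f)*(-14) = -28*f)
1/(b(m(a)) + (-298633 - 1*(-247872))) = 1/(-84*31*(-17 + 31) + (-298633 - 1*(-247872))) = 1/(-84*31*14 + (-298633 + 247872)) = 1/(-28*1302 - 50761) = 1/(-36456 - 50761) = 1/(-87217) = -1/87217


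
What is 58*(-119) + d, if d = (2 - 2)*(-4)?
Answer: -6902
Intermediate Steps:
d = 0 (d = 0*(-4) = 0)
58*(-119) + d = 58*(-119) + 0 = -6902 + 0 = -6902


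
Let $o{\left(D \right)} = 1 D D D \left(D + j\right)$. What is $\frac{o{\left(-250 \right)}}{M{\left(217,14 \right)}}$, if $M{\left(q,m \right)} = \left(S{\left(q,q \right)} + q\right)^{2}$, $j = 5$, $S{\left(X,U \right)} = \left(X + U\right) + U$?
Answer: $\frac{9765625}{1922} \approx 5081.0$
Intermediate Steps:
$S{\left(X,U \right)} = X + 2 U$ ($S{\left(X,U \right)} = \left(U + X\right) + U = X + 2 U$)
$M{\left(q,m \right)} = 16 q^{2}$ ($M{\left(q,m \right)} = \left(\left(q + 2 q\right) + q\right)^{2} = \left(3 q + q\right)^{2} = \left(4 q\right)^{2} = 16 q^{2}$)
$o{\left(D \right)} = D^{3} \left(5 + D\right)$ ($o{\left(D \right)} = 1 D D D \left(D + 5\right) = D D D \left(5 + D\right) = D^{2} D \left(5 + D\right) = D^{3} \left(5 + D\right)$)
$\frac{o{\left(-250 \right)}}{M{\left(217,14 \right)}} = \frac{\left(-250\right)^{3} \left(5 - 250\right)}{16 \cdot 217^{2}} = \frac{\left(-15625000\right) \left(-245\right)}{16 \cdot 47089} = \frac{3828125000}{753424} = 3828125000 \cdot \frac{1}{753424} = \frac{9765625}{1922}$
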